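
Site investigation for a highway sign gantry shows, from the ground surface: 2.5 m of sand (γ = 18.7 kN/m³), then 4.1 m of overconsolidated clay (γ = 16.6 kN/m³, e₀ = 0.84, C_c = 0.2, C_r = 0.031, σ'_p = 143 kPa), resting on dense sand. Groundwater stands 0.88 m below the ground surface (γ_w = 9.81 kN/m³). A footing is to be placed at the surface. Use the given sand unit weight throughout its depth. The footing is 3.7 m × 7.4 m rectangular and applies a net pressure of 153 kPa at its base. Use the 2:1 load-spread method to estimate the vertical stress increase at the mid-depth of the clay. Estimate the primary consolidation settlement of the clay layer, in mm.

Mid-depth of clay below the ground surface: z = 2.5 + 4.1/2 = 4.55 m.
Total vertical stress at mid-clay: σ_v = 18.7×2.5 + 16.6×2.05 = 80.78 kPa.
Pore pressure: u = 9.81×(4.55 − 0.88) = 36.003 kPa.
Initial effective stress: σ'_0 = σ_v − u = 80.78 − 36.003 = 44.777 kPa.
Stress increase at mid-clay by the 2:1 spreading method:
Δσ = qBL/((B+z)(L+z)) = 153×3.7×7.4/((3.7+4.55)(7.4+4.55)) = 42.492 kPa
Final effective stress: σ'_f = 44.777 + 42.492 = 87.269 kPa.
σ'_f = 87.269 ≤ σ'_p = 143 kPa, so the clay remains overconsolidated and only the recompression index applies:
S_c = C_r·H/(1+e₀)·log₁₀(σ'_f/σ'_0) = 0.031×4.1/1.84×log₁₀(87.269/44.777)
    = 0.069077 × 0.28981 = 0.02002 m

S_c ≈ 20 mm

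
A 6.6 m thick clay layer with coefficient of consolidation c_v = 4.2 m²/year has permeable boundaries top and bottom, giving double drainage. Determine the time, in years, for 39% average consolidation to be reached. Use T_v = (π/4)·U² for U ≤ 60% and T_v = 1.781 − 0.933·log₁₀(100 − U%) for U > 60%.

t ≈ 0.31 years

Drainage path length: H_d = H/2 = 3.3 m (double drainage).
U ≤ 60%: T_v = (π/4)·U² = (π/4)×0.39² = 0.11946.
t = T_v·H_d²/c_v = 0.11946×3.3²/4.2 = 0.3097 years.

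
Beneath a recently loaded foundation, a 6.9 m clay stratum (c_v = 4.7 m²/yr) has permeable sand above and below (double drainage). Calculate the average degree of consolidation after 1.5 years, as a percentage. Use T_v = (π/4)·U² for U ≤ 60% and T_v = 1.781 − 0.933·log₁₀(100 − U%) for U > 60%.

U ≈ 81.2 %

Drainage path length: H_d = H/2 = 3.45 m (double drainage).
T_v = c_v·t/H_d² = 4.7×1.5/3.45² = 0.59231.
T_v = 0.59231 corresponds to the U > 60% branch:
U = 1 − 10^((1.781 − T_v)/0.933)/100 = 0.812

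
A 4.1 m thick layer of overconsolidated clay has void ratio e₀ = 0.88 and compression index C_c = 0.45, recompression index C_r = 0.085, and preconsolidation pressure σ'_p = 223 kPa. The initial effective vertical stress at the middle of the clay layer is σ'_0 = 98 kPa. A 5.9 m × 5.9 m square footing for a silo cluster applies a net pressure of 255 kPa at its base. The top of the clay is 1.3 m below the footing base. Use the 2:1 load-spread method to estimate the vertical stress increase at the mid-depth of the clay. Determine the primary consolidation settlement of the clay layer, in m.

Mid-depth of clay below the footing base: z = 1.3 + 4.1/2 = 3.35 m.
Stress increase at mid-clay by the 2:1 spreading method:
Δσ = qBL/((B+z)(L+z)) = 255×5.9×5.9/((5.9+3.35)(5.9+3.35)) = 103.74 kPa
Final effective stress: σ'_f = 98 + 103.74 = 201.74 kPa.
σ'_f = 201.74 ≤ σ'_p = 223 kPa, so the clay remains overconsolidated and only the recompression index applies:
S_c = C_r·H/(1+e₀)·log₁₀(σ'_f/σ'_0) = 0.085×4.1/1.88×log₁₀(201.74/98)
    = 0.18538 × 0.31357 = 0.05813 m

S_c ≈ 0.0581 m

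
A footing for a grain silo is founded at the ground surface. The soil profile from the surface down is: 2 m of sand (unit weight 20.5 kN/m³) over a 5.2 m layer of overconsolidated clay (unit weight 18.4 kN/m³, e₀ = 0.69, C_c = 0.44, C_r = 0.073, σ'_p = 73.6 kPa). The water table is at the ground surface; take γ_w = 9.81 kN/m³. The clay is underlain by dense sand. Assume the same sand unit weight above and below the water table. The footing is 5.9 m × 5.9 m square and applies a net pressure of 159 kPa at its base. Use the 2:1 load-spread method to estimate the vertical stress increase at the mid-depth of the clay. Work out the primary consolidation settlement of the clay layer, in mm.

S_c ≈ 194 mm

Mid-depth of clay below the ground surface: z = 2 + 5.2/2 = 4.6 m.
Total vertical stress at mid-clay: σ_v = 20.5×2 + 18.4×2.6 = 88.84 kPa.
Pore pressure: u = 9.81×(4.6 − 0) = 45.126 kPa.
Initial effective stress: σ'_0 = σ_v − u = 88.84 − 45.126 = 43.714 kPa.
Stress increase at mid-clay by the 2:1 spreading method:
Δσ = qBL/((B+z)(L+z)) = 159×5.9×5.9/((5.9+4.6)(5.9+4.6)) = 50.202 kPa
Final effective stress: σ'_f = 43.714 + 50.202 = 93.916 kPa.
σ'_f = 93.916 > σ'_p = 73.6 kPa, so the stress path crosses the preconsolidation pressure — recompression up to σ'_p, then virgin compression beyond:
S_c = H/(1+e₀)·[C_r·log₁₀(σ'_p/σ'_0) + C_c·log₁₀(σ'_f/σ'_p)]
    = 5.2/1.69 × [0.073×log₁₀(73.6/43.714) + 0.44×log₁₀(93.916/73.6)]
    = 3.0769 × [0.016517 + 0.046579] = 0.1941 m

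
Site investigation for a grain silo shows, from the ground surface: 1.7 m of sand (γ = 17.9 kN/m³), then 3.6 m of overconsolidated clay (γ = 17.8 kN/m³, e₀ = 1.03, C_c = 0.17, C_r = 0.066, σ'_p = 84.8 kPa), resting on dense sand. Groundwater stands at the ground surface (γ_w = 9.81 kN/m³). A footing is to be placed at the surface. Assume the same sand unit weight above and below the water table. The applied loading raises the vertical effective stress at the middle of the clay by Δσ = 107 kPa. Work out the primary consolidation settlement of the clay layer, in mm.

Mid-depth of clay below the ground surface: z = 1.7 + 3.6/2 = 3.5 m.
Total vertical stress at mid-clay: σ_v = 17.9×1.7 + 17.8×1.8 = 62.47 kPa.
Pore pressure: u = 9.81×(3.5 − 0) = 34.335 kPa.
Initial effective stress: σ'_0 = σ_v − u = 62.47 − 34.335 = 28.135 kPa.
Final effective stress: σ'_f = 28.135 + 107 = 135.13 kPa.
σ'_f = 135.13 > σ'_p = 84.8 kPa, so the stress path crosses the preconsolidation pressure — recompression up to σ'_p, then virgin compression beyond:
S_c = H/(1+e₀)·[C_r·log₁₀(σ'_p/σ'_0) + C_c·log₁₀(σ'_f/σ'_p)]
    = 3.6/2.03 × [0.066×log₁₀(84.8/28.135) + 0.17×log₁₀(135.13/84.8)]
    = 1.7734 × [0.031624 + 0.034401] = 0.1171 m

S_c ≈ 117 mm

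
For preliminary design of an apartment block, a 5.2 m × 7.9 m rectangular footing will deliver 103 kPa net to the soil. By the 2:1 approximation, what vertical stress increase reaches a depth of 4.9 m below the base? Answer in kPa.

By the 2:1 method the load spreads at 1 horizontal : 2 vertical, so at depth z the loaded area has grown by z in each plan dimension:
Δσ = qBL/((B+z)(L+z)) = 103×5.2×7.9/((5.2+4.9)(7.9+4.9)) = 32.729 kPa

Δσ_z ≈ 32.7 kPa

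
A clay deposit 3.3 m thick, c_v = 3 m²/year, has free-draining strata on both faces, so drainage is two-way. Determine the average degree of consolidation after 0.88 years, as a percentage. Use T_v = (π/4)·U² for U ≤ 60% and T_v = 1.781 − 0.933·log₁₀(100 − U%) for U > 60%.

U ≈ 92.6 %

Drainage path length: H_d = H/2 = 1.65 m (double drainage).
T_v = c_v·t/H_d² = 3×0.88/1.65² = 0.9697.
T_v = 0.9697 corresponds to the U > 60% branch:
U = 1 − 10^((1.781 − T_v)/0.933)/100 = 0.9259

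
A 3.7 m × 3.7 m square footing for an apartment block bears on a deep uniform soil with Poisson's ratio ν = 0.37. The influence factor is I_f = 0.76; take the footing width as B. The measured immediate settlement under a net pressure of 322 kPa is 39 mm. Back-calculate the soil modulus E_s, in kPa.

E_s ≈ 20000 kPa

S_e = q·B·(1−ν²)/E_s · I_f  ⇒  E_s = q·B·(1−ν²)·I_f / S_e.
E_s = 322 × 3.7 × 0.8631 × 0.76 / 0.039 = 20040 kPa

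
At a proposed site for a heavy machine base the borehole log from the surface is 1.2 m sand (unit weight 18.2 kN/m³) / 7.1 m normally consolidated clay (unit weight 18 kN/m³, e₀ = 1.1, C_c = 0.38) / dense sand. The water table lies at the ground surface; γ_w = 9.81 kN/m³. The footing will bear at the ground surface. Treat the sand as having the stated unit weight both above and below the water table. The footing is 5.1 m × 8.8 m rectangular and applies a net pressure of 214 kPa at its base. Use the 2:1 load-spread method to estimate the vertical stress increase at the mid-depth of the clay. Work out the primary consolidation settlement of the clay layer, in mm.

S_c ≈ 582 mm

Mid-depth of clay below the ground surface: z = 1.2 + 7.1/2 = 4.75 m.
Total vertical stress at mid-clay: σ_v = 18.2×1.2 + 18×3.55 = 85.74 kPa.
Pore pressure: u = 9.81×(4.75 − 0) = 46.598 kPa.
Initial effective stress: σ'_0 = σ_v − u = 85.74 − 46.598 = 39.142 kPa.
Stress increase at mid-clay by the 2:1 spreading method:
Δσ = qBL/((B+z)(L+z)) = 214×5.1×8.8/((5.1+4.75)(8.8+4.75)) = 71.96 kPa
Final effective stress: σ'_f = σ'_0 + Δσ = 39.142 + 71.96 = 111.1 kPa.
Normally consolidated clay, so the full stress increment lies on the virgin compression line:
S_c = C_c·H/(1+e₀)·log₁₀(σ'_f/σ'_0) = 0.38×7.1/(1+1.1)×log₁₀(111.1/39.142)
    = 1.2848 × 0.45307 = 0.5821 m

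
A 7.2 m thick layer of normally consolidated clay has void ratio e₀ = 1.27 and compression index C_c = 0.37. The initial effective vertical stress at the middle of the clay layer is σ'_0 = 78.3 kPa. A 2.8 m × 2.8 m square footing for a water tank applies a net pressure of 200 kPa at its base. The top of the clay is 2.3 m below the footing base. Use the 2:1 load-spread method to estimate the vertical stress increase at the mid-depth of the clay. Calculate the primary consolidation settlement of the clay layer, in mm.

Mid-depth of clay below the footing base: z = 2.3 + 7.2/2 = 5.9 m.
Stress increase at mid-clay by the 2:1 spreading method:
Δσ = qBL/((B+z)(L+z)) = 200×2.8×2.8/((2.8+5.9)(2.8+5.9)) = 20.716 kPa
Final effective stress: σ'_f = σ'_0 + Δσ = 78.3 + 20.716 = 99.016 kPa.
Normally consolidated clay, so the full stress increment lies on the virgin compression line:
S_c = C_c·H/(1+e₀)·log₁₀(σ'_f/σ'_0) = 0.37×7.2/(1+1.27)×log₁₀(99.016/78.3)
    = 1.1736 × 0.10194 = 0.1196 m

S_c ≈ 120 mm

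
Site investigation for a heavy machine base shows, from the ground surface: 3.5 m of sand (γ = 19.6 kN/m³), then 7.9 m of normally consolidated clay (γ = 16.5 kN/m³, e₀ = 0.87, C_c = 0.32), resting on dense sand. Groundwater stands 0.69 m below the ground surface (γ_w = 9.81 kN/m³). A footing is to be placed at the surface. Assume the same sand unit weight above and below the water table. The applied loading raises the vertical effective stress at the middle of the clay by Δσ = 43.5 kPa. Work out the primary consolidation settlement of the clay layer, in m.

Mid-depth of clay below the ground surface: z = 3.5 + 7.9/2 = 7.45 m.
Total vertical stress at mid-clay: σ_v = 19.6×3.5 + 16.5×3.95 = 133.78 kPa.
Pore pressure: u = 9.81×(7.45 − 0.69) = 66.316 kPa.
Initial effective stress: σ'_0 = σ_v − u = 133.78 − 66.316 = 67.464 kPa.
Final effective stress: σ'_f = σ'_0 + Δσ = 67.464 + 43.5 = 110.96 kPa.
Normally consolidated clay, so the full stress increment lies on the virgin compression line:
S_c = C_c·H/(1+e₀)·log₁₀(σ'_f/σ'_0) = 0.32×7.9/(1+0.87)×log₁₀(110.96/67.464)
    = 1.3519 × 0.21609 = 0.2921 m

S_c ≈ 0.292 m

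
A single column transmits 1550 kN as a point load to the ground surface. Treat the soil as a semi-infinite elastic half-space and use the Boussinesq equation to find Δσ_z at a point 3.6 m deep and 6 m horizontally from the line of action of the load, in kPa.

Boussinesq vertical stress below a point load on an elastic half-space:
Δσ_z = 3P/(2πz²) · [1 + (r/z)²]^(−5/2)
r/z = 6/3.6 = 1.6667; [1+(r/z)²]^(−5/2) = 0.03605.
Δσ_z = 3×1550/(2π×3.6²) × 0.03605 = 57.104 × 0.03605 = 2.059 kPa

Δσ_z ≈ 2.06 kPa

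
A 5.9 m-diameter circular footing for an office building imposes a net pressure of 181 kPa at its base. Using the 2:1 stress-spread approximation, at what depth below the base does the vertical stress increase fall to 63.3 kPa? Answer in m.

2:1 spreading — at depth z the loaded area has grown by z in each plan dimension:
qD²/(D+z)² = Δσ_z ⇒ z = D(√(q/Δσ_z) − 1) = 5.9×(√(181/63.3) − 1) = 4.077 m

z ≈ 4.08 m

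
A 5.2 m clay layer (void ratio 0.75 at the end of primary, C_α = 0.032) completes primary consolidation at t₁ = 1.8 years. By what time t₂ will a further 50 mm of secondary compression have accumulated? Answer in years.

t₂ ≈ 6.04 years

S_s = C_α·H/(1+e_p)·log₁₀(t₂/t₁) ⇒ log₁₀(t₂/t₁) = S_s·(1+e_p)/(C_α·H).
log₁₀(t₂/t₁) = 0.05 × (1+0.75) / (0.032×5.2) = 0.5258
t₂ = t₁ × 10^0.5258 = 1.8 × 3.356 = 6.041 years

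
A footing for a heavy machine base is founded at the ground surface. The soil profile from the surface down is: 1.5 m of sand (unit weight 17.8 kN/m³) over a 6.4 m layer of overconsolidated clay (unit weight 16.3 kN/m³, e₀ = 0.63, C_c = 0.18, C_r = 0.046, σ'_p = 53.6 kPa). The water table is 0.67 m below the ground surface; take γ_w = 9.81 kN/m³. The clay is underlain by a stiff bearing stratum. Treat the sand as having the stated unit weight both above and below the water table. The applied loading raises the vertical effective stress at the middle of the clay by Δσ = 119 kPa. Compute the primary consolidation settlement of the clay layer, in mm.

S_c ≈ 357 mm

Mid-depth of clay below the ground surface: z = 1.5 + 6.4/2 = 4.7 m.
Total vertical stress at mid-clay: σ_v = 17.8×1.5 + 16.3×3.2 = 78.86 kPa.
Pore pressure: u = 9.81×(4.7 − 0.67) = 39.534 kPa.
Initial effective stress: σ'_0 = σ_v − u = 78.86 − 39.534 = 39.326 kPa.
Final effective stress: σ'_f = 39.326 + 119 = 158.33 kPa.
σ'_f = 158.33 > σ'_p = 53.6 kPa, so the stress path crosses the preconsolidation pressure — recompression up to σ'_p, then virgin compression beyond:
S_c = H/(1+e₀)·[C_r·log₁₀(σ'_p/σ'_0) + C_c·log₁₀(σ'_f/σ'_p)]
    = 6.4/1.63 × [0.046×log₁₀(53.6/39.326) + 0.18×log₁₀(158.33/53.6)]
    = 3.9264 × [0.0061863 + 0.084672] = 0.3567 m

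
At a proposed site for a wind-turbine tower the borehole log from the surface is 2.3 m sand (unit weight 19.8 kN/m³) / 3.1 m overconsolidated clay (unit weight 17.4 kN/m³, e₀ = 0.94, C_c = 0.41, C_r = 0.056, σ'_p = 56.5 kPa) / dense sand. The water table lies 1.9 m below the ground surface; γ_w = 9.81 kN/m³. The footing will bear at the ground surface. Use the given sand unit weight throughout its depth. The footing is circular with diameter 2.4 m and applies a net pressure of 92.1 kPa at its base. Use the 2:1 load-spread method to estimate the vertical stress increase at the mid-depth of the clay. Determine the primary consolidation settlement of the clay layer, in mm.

Mid-depth of clay below the ground surface: z = 2.3 + 3.1/2 = 3.85 m.
Total vertical stress at mid-clay: σ_v = 19.8×2.3 + 17.4×1.55 = 72.51 kPa.
Pore pressure: u = 9.81×(3.85 − 1.9) = 19.13 kPa.
Initial effective stress: σ'_0 = σ_v − u = 72.51 − 19.13 = 53.38 kPa.
Stress increase at mid-clay by the 2:1 spreading method:
Δσ ≈ qD²/(D+z)² = 92.1×2.4²/(2.4+3.85)² = 13.581 kPa
Final effective stress: σ'_f = 53.38 + 13.581 = 66.961 kPa.
σ'_f = 66.961 > σ'_p = 56.5 kPa, so the stress path crosses the preconsolidation pressure — recompression up to σ'_p, then virgin compression beyond:
S_c = H/(1+e₀)·[C_r·log₁₀(σ'_p/σ'_0) + C_c·log₁₀(σ'_f/σ'_p)]
    = 3.1/1.94 × [0.056×log₁₀(56.5/53.38) + 0.41×log₁₀(66.961/56.5)]
    = 1.5979 × [0.0013815 + 0.030247] = 0.05054 m

S_c ≈ 50.5 mm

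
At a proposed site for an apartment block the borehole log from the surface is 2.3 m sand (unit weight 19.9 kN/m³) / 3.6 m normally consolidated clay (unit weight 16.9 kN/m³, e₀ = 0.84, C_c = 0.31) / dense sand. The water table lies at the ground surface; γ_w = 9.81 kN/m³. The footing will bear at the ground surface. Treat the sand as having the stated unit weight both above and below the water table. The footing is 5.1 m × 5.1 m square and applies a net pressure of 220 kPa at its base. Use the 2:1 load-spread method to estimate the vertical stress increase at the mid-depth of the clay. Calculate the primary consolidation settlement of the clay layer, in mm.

Mid-depth of clay below the ground surface: z = 2.3 + 3.6/2 = 4.1 m.
Total vertical stress at mid-clay: σ_v = 19.9×2.3 + 16.9×1.8 = 76.19 kPa.
Pore pressure: u = 9.81×(4.1 − 0) = 40.221 kPa.
Initial effective stress: σ'_0 = σ_v − u = 76.19 − 40.221 = 35.969 kPa.
Stress increase at mid-clay by the 2:1 spreading method:
Δσ = qBL/((B+z)(L+z)) = 220×5.1×5.1/((5.1+4.1)(5.1+4.1)) = 67.606 kPa
Final effective stress: σ'_f = σ'_0 + Δσ = 35.969 + 67.606 = 103.57 kPa.
Normally consolidated clay, so the full stress increment lies on the virgin compression line:
S_c = C_c·H/(1+e₀)·log₁₀(σ'_f/σ'_0) = 0.31×3.6/(1+0.84)×log₁₀(103.57/35.969)
    = 0.60652 × 0.45931 = 0.2786 m

S_c ≈ 279 mm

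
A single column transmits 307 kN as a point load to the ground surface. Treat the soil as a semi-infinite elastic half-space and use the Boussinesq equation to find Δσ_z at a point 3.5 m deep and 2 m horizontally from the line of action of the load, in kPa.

Boussinesq vertical stress below a point load on an elastic half-space:
Δσ_z = 3P/(2πz²) · [1 + (r/z)²]^(−5/2)
r/z = 2/3.5 = 0.57143; [1+(r/z)²]^(−5/2) = 0.49341.
Δσ_z = 3×307/(2π×3.5²) × 0.49341 = 11.966 × 0.49341 = 5.904 kPa

Δσ_z ≈ 5.9 kPa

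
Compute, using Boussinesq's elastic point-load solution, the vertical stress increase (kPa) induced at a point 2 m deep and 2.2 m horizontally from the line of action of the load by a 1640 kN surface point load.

Boussinesq vertical stress below a point load on an elastic half-space:
Δσ_z = 3P/(2πz²) · [1 + (r/z)²]^(−5/2)
r/z = 2.2/2 = 1.1; [1+(r/z)²]^(−5/2) = 0.13773.
Δσ_z = 3×1640/(2π×2²) × 0.13773 = 195.76 × 0.13773 = 26.96 kPa

Δσ_z ≈ 27 kPa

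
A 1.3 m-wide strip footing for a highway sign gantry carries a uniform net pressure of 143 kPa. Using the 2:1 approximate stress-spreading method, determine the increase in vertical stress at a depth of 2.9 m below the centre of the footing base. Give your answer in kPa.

Δσ_z ≈ 44.3 kPa

By the 2:1 method the load spreads at 1 horizontal : 2 vertical, so at depth z the loaded area has grown by z in each plan dimension:
Δσ = qB/(B+z) = 143×1.3/(1.3+2.9) = 44.262 kPa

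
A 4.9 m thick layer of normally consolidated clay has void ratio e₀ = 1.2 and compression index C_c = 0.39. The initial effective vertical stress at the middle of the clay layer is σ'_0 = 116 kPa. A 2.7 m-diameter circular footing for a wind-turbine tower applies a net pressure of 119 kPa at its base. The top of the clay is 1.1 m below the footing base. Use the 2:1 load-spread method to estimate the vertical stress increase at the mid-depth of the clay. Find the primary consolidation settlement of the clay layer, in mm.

S_c ≈ 66.1 mm

Mid-depth of clay below the footing base: z = 1.1 + 4.9/2 = 3.55 m.
Stress increase at mid-clay by the 2:1 spreading method:
Δσ ≈ qD²/(D+z)² = 119×2.7²/(2.7+3.55)² = 22.208 kPa
Final effective stress: σ'_f = σ'_0 + Δσ = 116 + 22.208 = 138.21 kPa.
Normally consolidated clay, so the full stress increment lies on the virgin compression line:
S_c = C_c·H/(1+e₀)·log₁₀(σ'_f/σ'_0) = 0.39×4.9/(1+1.2)×log₁₀(138.21/116)
    = 0.86864 × 0.076081 = 0.06609 m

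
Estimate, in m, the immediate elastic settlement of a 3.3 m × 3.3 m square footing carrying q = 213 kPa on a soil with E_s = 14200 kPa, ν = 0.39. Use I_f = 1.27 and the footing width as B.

Immediate (elastic) settlement: S_e = q·B·(1−ν²)/E_s · I_f.
S_e = 213 × 3.3 × (1 − 0.39²) / 14200 × 1.27
    = 213 × 3.3 × 0.8479 / 14200 × 1.27
    = 0.0533 m

S_e ≈ 0.0533 m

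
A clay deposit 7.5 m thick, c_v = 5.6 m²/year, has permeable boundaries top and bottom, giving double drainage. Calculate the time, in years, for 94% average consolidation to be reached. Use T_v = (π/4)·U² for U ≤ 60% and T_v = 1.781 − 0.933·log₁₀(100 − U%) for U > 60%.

t ≈ 2.65 years

Drainage path length: H_d = H/2 = 3.75 m (double drainage).
U > 60%: T_v = 1.781 − 0.933·log₁₀(100 − 94) = 1.055.
t = T_v·H_d²/c_v = 1.055×3.75²/5.6 = 2.649 years.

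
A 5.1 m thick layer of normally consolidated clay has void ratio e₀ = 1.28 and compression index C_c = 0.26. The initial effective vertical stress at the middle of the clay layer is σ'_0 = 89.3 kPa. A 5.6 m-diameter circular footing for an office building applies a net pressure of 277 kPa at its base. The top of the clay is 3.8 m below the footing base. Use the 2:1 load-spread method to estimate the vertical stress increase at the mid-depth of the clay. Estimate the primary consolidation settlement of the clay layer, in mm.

Mid-depth of clay below the footing base: z = 3.8 + 5.1/2 = 6.35 m.
Stress increase at mid-clay by the 2:1 spreading method:
Δσ ≈ qD²/(D+z)² = 277×5.6²/(5.6+6.35)² = 60.83 kPa
Final effective stress: σ'_f = σ'_0 + Δσ = 89.3 + 60.83 = 150.13 kPa.
Normally consolidated clay, so the full stress increment lies on the virgin compression line:
S_c = C_c·H/(1+e₀)·log₁₀(σ'_f/σ'_0) = 0.26×5.1/(1+1.28)×log₁₀(150.13/89.3)
    = 0.58158 × 0.22562 = 0.1312 m

S_c ≈ 131 mm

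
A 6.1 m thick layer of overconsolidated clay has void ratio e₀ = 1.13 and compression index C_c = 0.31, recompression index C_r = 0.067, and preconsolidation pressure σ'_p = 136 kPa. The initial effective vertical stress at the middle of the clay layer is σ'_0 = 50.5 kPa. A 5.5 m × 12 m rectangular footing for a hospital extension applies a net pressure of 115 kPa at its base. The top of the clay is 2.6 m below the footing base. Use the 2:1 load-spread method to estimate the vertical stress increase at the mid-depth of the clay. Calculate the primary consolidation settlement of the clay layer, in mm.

Mid-depth of clay below the footing base: z = 2.6 + 6.1/2 = 5.65 m.
Stress increase at mid-clay by the 2:1 spreading method:
Δσ = qBL/((B+z)(L+z)) = 115×5.5×12/((5.5+5.65)(12+5.65)) = 38.568 kPa
Final effective stress: σ'_f = 50.5 + 38.568 = 89.068 kPa.
σ'_f = 89.068 ≤ σ'_p = 136 kPa, so the clay remains overconsolidated and only the recompression index applies:
S_c = C_r·H/(1+e₀)·log₁₀(σ'_f/σ'_0) = 0.067×6.1/2.13×log₁₀(89.068/50.5)
    = 0.19187 × 0.24643 = 0.04728 m

S_c ≈ 47.3 mm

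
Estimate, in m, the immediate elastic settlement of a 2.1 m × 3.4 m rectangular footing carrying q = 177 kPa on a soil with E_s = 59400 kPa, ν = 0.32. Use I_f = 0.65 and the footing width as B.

Immediate (elastic) settlement: S_e = q·B·(1−ν²)/E_s · I_f.
S_e = 177 × 2.1 × (1 − 0.32²) / 59400 × 0.65
    = 177 × 2.1 × 0.8976 / 59400 × 0.65
    = 0.003651 m

S_e ≈ 0.00365 m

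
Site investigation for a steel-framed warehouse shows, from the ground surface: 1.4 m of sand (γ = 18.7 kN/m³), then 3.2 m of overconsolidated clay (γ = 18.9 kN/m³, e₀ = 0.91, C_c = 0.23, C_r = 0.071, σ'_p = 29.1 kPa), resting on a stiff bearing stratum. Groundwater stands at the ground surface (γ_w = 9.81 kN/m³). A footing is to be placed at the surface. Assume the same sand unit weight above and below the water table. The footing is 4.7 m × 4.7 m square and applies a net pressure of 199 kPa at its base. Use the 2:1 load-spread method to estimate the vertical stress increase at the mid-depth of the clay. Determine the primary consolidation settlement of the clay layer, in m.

Mid-depth of clay below the ground surface: z = 1.4 + 3.2/2 = 3 m.
Total vertical stress at mid-clay: σ_v = 18.7×1.4 + 18.9×1.6 = 56.42 kPa.
Pore pressure: u = 9.81×(3 − 0) = 29.43 kPa.
Initial effective stress: σ'_0 = σ_v − u = 56.42 − 29.43 = 26.99 kPa.
Stress increase at mid-clay by the 2:1 spreading method:
Δσ = qBL/((B+z)(L+z)) = 199×4.7×4.7/((4.7+3)(4.7+3)) = 74.143 kPa
Final effective stress: σ'_f = 26.99 + 74.143 = 101.13 kPa.
σ'_f = 101.13 > σ'_p = 29.1 kPa, so the stress path crosses the preconsolidation pressure — recompression up to σ'_p, then virgin compression beyond:
S_c = H/(1+e₀)·[C_r·log₁₀(σ'_p/σ'_0) + C_c·log₁₀(σ'_f/σ'_p)]
    = 3.2/1.91 × [0.071×log₁₀(29.1/26.99) + 0.23×log₁₀(101.13/29.1)]
    = 1.6754 × [0.002321 + 0.12443] = 0.2124 m

S_c ≈ 0.212 m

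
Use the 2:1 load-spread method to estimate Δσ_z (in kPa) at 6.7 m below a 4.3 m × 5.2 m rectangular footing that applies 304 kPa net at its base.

By the 2:1 method the load spreads at 1 horizontal : 2 vertical, so at depth z the loaded area has grown by z in each plan dimension:
Δσ = qBL/((B+z)(L+z)) = 304×4.3×5.2/((4.3+6.7)(5.2+6.7)) = 51.928 kPa

Δσ_z ≈ 51.9 kPa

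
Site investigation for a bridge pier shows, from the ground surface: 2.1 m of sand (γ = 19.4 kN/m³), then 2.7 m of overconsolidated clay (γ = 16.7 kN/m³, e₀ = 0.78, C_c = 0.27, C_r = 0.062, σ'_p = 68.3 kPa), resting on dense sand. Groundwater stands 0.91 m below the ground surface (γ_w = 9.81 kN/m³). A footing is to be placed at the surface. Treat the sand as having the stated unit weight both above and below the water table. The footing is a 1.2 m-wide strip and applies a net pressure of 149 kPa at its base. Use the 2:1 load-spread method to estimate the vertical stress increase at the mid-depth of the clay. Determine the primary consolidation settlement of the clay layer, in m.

Mid-depth of clay below the ground surface: z = 2.1 + 2.7/2 = 3.45 m.
Total vertical stress at mid-clay: σ_v = 19.4×2.1 + 16.7×1.35 = 63.285 kPa.
Pore pressure: u = 9.81×(3.45 − 0.91) = 24.917 kPa.
Initial effective stress: σ'_0 = σ_v − u = 63.285 − 24.917 = 38.368 kPa.
Stress increase at mid-clay by the 2:1 spreading method:
Δσ = qB/(B+z) = 149×1.2/(1.2+3.45) = 38.452 kPa
Final effective stress: σ'_f = 38.368 + 38.452 = 76.82 kPa.
σ'_f = 76.82 > σ'_p = 68.3 kPa, so the stress path crosses the preconsolidation pressure — recompression up to σ'_p, then virgin compression beyond:
S_c = H/(1+e₀)·[C_r·log₁₀(σ'_p/σ'_0) + C_c·log₁₀(σ'_f/σ'_p)]
    = 2.7/1.78 × [0.062×log₁₀(68.3/38.368) + 0.27×log₁₀(76.82/68.3)]
    = 1.5169 × [0.015528 + 0.013784] = 0.04446 m

S_c ≈ 0.0445 m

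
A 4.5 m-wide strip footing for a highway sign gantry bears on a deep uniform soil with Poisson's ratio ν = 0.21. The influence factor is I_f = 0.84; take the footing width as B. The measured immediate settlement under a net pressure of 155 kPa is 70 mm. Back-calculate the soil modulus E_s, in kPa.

E_s ≈ 8000 kPa

S_e = q·B·(1−ν²)/E_s · I_f  ⇒  E_s = q·B·(1−ν²)·I_f / S_e.
E_s = 155 × 4.5 × 0.9559 × 0.84 / 0.07 = 8001 kPa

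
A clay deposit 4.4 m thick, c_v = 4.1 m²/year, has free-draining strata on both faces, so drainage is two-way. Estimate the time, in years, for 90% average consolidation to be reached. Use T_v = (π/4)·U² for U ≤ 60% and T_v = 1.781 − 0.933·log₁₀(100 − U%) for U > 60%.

Drainage path length: H_d = H/2 = 2.2 m (double drainage).
U > 60%: T_v = 1.781 − 0.933·log₁₀(100 − 90) = 0.848.
t = T_v·H_d²/c_v = 0.848×2.2²/4.1 = 1.001 years.

t ≈ 1 years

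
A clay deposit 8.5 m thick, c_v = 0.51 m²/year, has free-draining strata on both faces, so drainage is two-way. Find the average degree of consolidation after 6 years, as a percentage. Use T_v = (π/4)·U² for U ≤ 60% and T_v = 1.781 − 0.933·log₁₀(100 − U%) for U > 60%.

Drainage path length: H_d = H/2 = 4.25 m (double drainage).
T_v = c_v·t/H_d² = 0.51×6/4.25² = 0.16941.
T_v = 0.16941 corresponds to the U ≤ 60% branch:
U = √(4T_v/π) = 0.4644

U ≈ 46.4 %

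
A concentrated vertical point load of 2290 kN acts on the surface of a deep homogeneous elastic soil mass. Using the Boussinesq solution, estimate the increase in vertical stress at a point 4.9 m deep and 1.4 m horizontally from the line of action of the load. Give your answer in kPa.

Δσ_z ≈ 37.4 kPa

Boussinesq vertical stress below a point load on an elastic half-space:
Δσ_z = 3P/(2πz²) · [1 + (r/z)²]^(−5/2)
r/z = 1.4/4.9 = 0.28571; [1+(r/z)²]^(−5/2) = 0.82187.
Δσ_z = 3×2290/(2π×4.9²) × 0.82187 = 45.539 × 0.82187 = 37.43 kPa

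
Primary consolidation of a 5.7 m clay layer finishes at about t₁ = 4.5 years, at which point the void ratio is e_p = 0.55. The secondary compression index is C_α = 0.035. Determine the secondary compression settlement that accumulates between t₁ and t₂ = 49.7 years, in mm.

Secondary compression: S_s = C_α·H/(1+e_p)·log₁₀(t₂/t₁)
S_s = 0.035×5.7/(1+0.55)×log₁₀(49.7/4.5)
    = 0.1287 × 1.043 = 0.1343 m

S_s ≈ 134 mm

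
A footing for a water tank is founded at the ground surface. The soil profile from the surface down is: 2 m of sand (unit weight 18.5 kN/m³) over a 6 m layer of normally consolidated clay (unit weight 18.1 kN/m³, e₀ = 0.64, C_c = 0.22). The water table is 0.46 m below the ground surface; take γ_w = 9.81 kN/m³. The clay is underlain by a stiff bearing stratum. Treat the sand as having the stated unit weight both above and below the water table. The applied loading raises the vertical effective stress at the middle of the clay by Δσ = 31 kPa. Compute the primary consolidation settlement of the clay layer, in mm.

S_c ≈ 178 mm

Mid-depth of clay below the ground surface: z = 2 + 6/2 = 5 m.
Total vertical stress at mid-clay: σ_v = 18.5×2 + 18.1×3 = 91.3 kPa.
Pore pressure: u = 9.81×(5 − 0.46) = 44.537 kPa.
Initial effective stress: σ'_0 = σ_v − u = 91.3 − 44.537 = 46.763 kPa.
Final effective stress: σ'_f = σ'_0 + Δσ = 46.763 + 31 = 77.763 kPa.
Normally consolidated clay, so the full stress increment lies on the virgin compression line:
S_c = C_c·H/(1+e₀)·log₁₀(σ'_f/σ'_0) = 0.22×6/(1+0.64)×log₁₀(77.763/46.763)
    = 0.80488 × 0.22087 = 0.1778 m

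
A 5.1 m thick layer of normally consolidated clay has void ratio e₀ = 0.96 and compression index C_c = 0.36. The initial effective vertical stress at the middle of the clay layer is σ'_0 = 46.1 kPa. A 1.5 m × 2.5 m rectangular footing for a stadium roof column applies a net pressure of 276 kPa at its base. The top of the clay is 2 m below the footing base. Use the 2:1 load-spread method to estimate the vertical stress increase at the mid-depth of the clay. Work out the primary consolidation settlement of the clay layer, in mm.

Mid-depth of clay below the footing base: z = 2 + 5.1/2 = 4.55 m.
Stress increase at mid-clay by the 2:1 spreading method:
Δσ = qBL/((B+z)(L+z)) = 276×1.5×2.5/((1.5+4.55)(2.5+4.55)) = 24.266 kPa
Final effective stress: σ'_f = σ'_0 + Δσ = 46.1 + 24.266 = 70.366 kPa.
Normally consolidated clay, so the full stress increment lies on the virgin compression line:
S_c = C_c·H/(1+e₀)·log₁₀(σ'_f/σ'_0) = 0.36×5.1/(1+0.96)×log₁₀(70.366/46.1)
    = 0.93673 × 0.18366 = 0.172 m

S_c ≈ 172 mm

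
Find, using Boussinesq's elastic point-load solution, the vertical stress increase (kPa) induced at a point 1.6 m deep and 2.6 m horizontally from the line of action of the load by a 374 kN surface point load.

Δσ_z ≈ 2.76 kPa

Boussinesq vertical stress below a point load on an elastic half-space:
Δσ_z = 3P/(2πz²) · [1 + (r/z)²]^(−5/2)
r/z = 2.6/1.6 = 1.625; [1+(r/z)²]^(−5/2) = 0.039542.
Δσ_z = 3×374/(2π×1.6²) × 0.039542 = 69.755 × 0.039542 = 2.758 kPa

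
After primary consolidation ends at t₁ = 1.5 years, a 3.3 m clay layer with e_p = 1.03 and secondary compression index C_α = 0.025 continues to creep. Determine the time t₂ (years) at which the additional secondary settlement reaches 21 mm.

t₂ ≈ 4.93 years

S_s = C_α·H/(1+e_p)·log₁₀(t₂/t₁) ⇒ log₁₀(t₂/t₁) = S_s·(1+e_p)/(C_α·H).
log₁₀(t₂/t₁) = 0.021 × (1+1.03) / (0.025×3.3) = 0.5167
t₂ = t₁ × 10^0.5167 = 1.5 × 3.286 = 4.93 years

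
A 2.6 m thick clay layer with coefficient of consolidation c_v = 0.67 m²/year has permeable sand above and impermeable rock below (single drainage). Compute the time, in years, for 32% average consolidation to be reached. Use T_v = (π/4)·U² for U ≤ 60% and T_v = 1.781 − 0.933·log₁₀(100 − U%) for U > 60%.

Drainage path length: H_d = H = 2.6 m (single drainage).
U ≤ 60%: T_v = (π/4)·U² = (π/4)×0.32² = 0.080425.
t = T_v·H_d²/c_v = 0.080425×2.6²/0.67 = 0.8115 years.

t ≈ 0.811 years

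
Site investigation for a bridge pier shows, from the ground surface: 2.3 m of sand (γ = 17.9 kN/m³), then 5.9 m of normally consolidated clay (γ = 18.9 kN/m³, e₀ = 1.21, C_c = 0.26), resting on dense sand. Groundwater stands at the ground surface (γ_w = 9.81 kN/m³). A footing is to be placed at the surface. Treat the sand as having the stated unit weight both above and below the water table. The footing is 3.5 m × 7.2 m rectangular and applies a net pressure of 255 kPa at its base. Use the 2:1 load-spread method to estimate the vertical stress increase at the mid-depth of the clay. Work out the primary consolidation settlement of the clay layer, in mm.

S_c ≈ 251 mm

Mid-depth of clay below the ground surface: z = 2.3 + 5.9/2 = 5.25 m.
Total vertical stress at mid-clay: σ_v = 17.9×2.3 + 18.9×2.95 = 96.925 kPa.
Pore pressure: u = 9.81×(5.25 − 0) = 51.503 kPa.
Initial effective stress: σ'_0 = σ_v − u = 96.925 − 51.503 = 45.422 kPa.
Stress increase at mid-clay by the 2:1 spreading method:
Δσ = qBL/((B+z)(L+z)) = 255×3.5×7.2/((3.5+5.25)(7.2+5.25)) = 58.988 kPa
Final effective stress: σ'_f = σ'_0 + Δσ = 45.422 + 58.988 = 104.41 kPa.
Normally consolidated clay, so the full stress increment lies on the virgin compression line:
S_c = C_c·H/(1+e₀)·log₁₀(σ'_f/σ'_0) = 0.26×5.9/(1+1.21)×log₁₀(104.41/45.422)
    = 0.69412 × 0.36148 = 0.2509 m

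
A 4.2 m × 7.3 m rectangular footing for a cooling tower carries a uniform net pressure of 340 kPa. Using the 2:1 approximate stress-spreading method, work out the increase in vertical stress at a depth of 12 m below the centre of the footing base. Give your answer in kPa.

Δσ_z ≈ 33.3 kPa

By the 2:1 method the load spreads at 1 horizontal : 2 vertical, so at depth z the loaded area has grown by z in each plan dimension:
Δσ = qBL/((B+z)(L+z)) = 340×4.2×7.3/((4.2+12)(7.3+12)) = 33.341 kPa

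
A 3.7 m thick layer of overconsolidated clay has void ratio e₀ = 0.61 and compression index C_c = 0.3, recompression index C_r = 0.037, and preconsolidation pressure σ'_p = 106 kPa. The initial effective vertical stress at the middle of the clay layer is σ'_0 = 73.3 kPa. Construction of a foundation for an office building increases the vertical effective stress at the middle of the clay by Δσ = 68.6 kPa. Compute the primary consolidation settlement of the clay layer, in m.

S_c ≈ 0.101 m

Final effective stress: σ'_f = 73.3 + 68.6 = 141.9 kPa.
σ'_f = 141.9 > σ'_p = 106 kPa, so the stress path crosses the preconsolidation pressure — recompression up to σ'_p, then virgin compression beyond:
S_c = H/(1+e₀)·[C_r·log₁₀(σ'_p/σ'_0) + C_c·log₁₀(σ'_f/σ'_p)]
    = 3.7/1.61 × [0.037×log₁₀(106/73.3) + 0.3×log₁₀(141.9/106)]
    = 2.2981 × [0.0059275 + 0.038003] = 0.101 m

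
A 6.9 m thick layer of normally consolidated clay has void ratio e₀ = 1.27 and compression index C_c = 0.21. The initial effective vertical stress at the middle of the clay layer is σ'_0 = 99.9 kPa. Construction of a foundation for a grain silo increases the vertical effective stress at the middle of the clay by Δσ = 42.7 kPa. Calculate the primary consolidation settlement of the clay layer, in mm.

S_c ≈ 98.7 mm

Final effective stress: σ'_f = σ'_0 + Δσ = 99.9 + 42.7 = 142.6 kPa.
Normally consolidated clay, so the full stress increment lies on the virgin compression line:
S_c = C_c·H/(1+e₀)·log₁₀(σ'_f/σ'_0) = 0.21×6.9/(1+1.27)×log₁₀(142.6/99.9)
    = 0.63833 × 0.15455 = 0.09865 m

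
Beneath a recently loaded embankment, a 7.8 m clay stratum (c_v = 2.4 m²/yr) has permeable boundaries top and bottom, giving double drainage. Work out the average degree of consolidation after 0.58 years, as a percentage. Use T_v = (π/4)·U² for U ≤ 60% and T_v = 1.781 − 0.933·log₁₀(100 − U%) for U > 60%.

Drainage path length: H_d = H/2 = 3.9 m (double drainage).
T_v = c_v·t/H_d² = 2.4×0.58/3.9² = 0.091519.
T_v = 0.091519 corresponds to the U ≤ 60% branch:
U = √(4T_v/π) = 0.3414

U ≈ 34.1 %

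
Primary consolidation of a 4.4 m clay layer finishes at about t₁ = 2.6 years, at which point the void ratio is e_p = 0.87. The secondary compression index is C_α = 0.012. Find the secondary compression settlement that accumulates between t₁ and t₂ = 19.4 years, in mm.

Secondary compression: S_s = C_α·H/(1+e_p)·log₁₀(t₂/t₁)
S_s = 0.012×4.4/(1+0.87)×log₁₀(19.4/2.6)
    = 0.02824 × 0.8728 = 0.02464 m

S_s ≈ 24.6 mm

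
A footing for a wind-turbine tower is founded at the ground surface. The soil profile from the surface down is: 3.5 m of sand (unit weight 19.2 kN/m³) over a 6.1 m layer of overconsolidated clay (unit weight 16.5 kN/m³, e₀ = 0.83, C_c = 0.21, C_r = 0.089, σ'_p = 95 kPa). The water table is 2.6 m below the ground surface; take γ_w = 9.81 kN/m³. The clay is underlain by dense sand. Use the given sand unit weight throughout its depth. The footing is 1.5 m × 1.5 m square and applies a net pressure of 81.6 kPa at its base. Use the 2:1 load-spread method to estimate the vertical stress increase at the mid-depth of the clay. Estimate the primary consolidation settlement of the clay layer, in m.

Mid-depth of clay below the ground surface: z = 3.5 + 6.1/2 = 6.55 m.
Total vertical stress at mid-clay: σ_v = 19.2×3.5 + 16.5×3.05 = 117.53 kPa.
Pore pressure: u = 9.81×(6.55 − 2.6) = 38.75 kPa.
Initial effective stress: σ'_0 = σ_v − u = 117.53 − 38.75 = 78.78 kPa.
Stress increase at mid-clay by the 2:1 spreading method:
Δσ = qBL/((B+z)(L+z)) = 81.6×1.5×1.5/((1.5+6.55)(1.5+6.55)) = 2.8332 kPa
Final effective stress: σ'_f = 78.78 + 2.8332 = 81.613 kPa.
σ'_f = 81.613 ≤ σ'_p = 95 kPa, so the clay remains overconsolidated and only the recompression index applies:
S_c = C_r·H/(1+e₀)·log₁₀(σ'_f/σ'_0) = 0.089×6.1/1.83×log₁₀(81.613/78.78)
    = 0.29666 × 0.015343 = 0.004552 m

S_c ≈ 0.00455 m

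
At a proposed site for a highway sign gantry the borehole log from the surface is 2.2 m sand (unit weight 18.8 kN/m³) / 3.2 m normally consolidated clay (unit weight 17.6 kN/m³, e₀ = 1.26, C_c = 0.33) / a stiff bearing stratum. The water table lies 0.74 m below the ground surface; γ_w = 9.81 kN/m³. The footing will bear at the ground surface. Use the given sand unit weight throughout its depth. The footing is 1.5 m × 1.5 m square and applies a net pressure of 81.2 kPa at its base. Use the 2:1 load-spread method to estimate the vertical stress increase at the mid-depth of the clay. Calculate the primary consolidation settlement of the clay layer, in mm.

Mid-depth of clay below the ground surface: z = 2.2 + 3.2/2 = 3.8 m.
Total vertical stress at mid-clay: σ_v = 18.8×2.2 + 17.6×1.6 = 69.52 kPa.
Pore pressure: u = 9.81×(3.8 − 0.74) = 30.019 kPa.
Initial effective stress: σ'_0 = σ_v − u = 69.52 − 30.019 = 39.501 kPa.
Stress increase at mid-clay by the 2:1 spreading method:
Δσ = qBL/((B+z)(L+z)) = 81.2×1.5×1.5/((1.5+3.8)(1.5+3.8)) = 6.5041 kPa
Final effective stress: σ'_f = σ'_0 + Δσ = 39.501 + 6.5041 = 46.005 kPa.
Normally consolidated clay, so the full stress increment lies on the virgin compression line:
S_c = C_c·H/(1+e₀)·log₁₀(σ'_f/σ'_0) = 0.33×3.2/(1+1.26)×log₁₀(46.005/39.501)
    = 0.46726 × 0.066197 = 0.03093 m

S_c ≈ 30.9 mm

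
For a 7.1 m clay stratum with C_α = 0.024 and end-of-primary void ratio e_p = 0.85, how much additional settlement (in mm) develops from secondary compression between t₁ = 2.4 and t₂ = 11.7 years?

Secondary compression: S_s = C_α·H/(1+e_p)·log₁₀(t₂/t₁)
S_s = 0.024×7.1/(1+0.85)×log₁₀(11.7/2.4)
    = 0.09211 × 0.688 = 0.06337 m

S_s ≈ 63.4 mm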